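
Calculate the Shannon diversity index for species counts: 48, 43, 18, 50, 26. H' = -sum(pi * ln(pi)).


Total N = 48 + 43 + 18 + 50 + 26 = 185
Per-species terms:
  p = 48/185 = 0.259459; ln(p) = -1.349157; p*ln(p) = 0.259459 * (-1.349157) = -0.350051
  p = 43/185 = 0.232432; ln(p) = -1.459158; p*ln(p) = 0.232432 * (-1.459158) = -0.339155
  p = 18/185 = 0.097297; ln(p) = -2.329987; p*ln(p) = 0.097297 * (-2.329987) = -0.226701
  p = 50/185 = 0.270270; ln(p) = -1.308334; p*ln(p) = 0.270270 * (-1.308334) = -0.353603
  p = 26/185 = 0.140541; ln(p) = -1.962256; p*ln(p) = 0.140541 * (-1.962256) = -0.275777
sum(p*ln(p)) = (-0.350051) + (-0.339155) + (-0.226701) + (-0.353603) + (-0.275777) = -1.545287
H' = -(-1.545287) = 1.545287 ≈ 1.5453

1.5453


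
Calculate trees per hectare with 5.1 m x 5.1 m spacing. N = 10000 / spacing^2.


N = 10000 / 5.1^2 = 10000 / 26.01 = 384.468 ≈ 384 trees/ha

384 trees/ha


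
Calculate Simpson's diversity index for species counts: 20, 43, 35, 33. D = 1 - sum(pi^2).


Total N = 20 + 43 + 35 + 33 = 131
Per-species terms:
  p = 20/131 = 0.152672; p^2 = 0.152672^2 = 0.023309
  p = 43/131 = 0.328244; p^2 = 0.328244^2 = 0.107744
  p = 35/131 = 0.267176; p^2 = 0.267176^2 = 0.071383
  p = 33/131 = 0.251908; p^2 = 0.251908^2 = 0.063458
sum(p^2) = 0.023309 + 0.107744 + 0.071383 + 0.063458 = 0.265894
D = 1 - 0.265894 = 0.734106 ≈ 0.7341

0.7341


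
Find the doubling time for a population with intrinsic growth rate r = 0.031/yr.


td = ln(2) / 0.031 = 0.693147 / 0.031 = 22.3596 ≈ 22.4 years

22.4 years


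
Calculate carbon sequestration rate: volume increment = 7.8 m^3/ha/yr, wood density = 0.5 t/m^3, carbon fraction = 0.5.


C = 7.8 * 0.5 * 0.5 = 1.95 t C/ha/yr

1.95 t C/ha/yr


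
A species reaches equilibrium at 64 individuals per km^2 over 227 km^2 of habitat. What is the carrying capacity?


K = 64 * 227 = 14528 individuals

14528 individuals


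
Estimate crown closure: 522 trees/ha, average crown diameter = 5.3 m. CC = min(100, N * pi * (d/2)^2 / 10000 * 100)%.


(d/2)^2 = (5.3/2)^2 = 2.65^2 = 7.0225
Crown area = 3.141593 * 7.0225 = 22.0618 m^2
N * area / 10000 * 100 = 522 * 22.0618 / 10000 * 100 = 115.163
CC = min(100, 115.163) = 100%

100%


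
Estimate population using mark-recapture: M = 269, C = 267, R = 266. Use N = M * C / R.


N = M * C / R = 269 * 267 / 266 = 71823 / 266 = 270.01 ≈ 270

270 individuals


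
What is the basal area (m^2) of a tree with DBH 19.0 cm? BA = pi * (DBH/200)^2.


D/200 = 19.0/200 = 0.095 m
(D/200)^2 = 0.095^2 = 0.009025
BA = 3.141593 * 0.009025 = 0.0283529 ≈ 0.0284 m^2

0.0284 m^2


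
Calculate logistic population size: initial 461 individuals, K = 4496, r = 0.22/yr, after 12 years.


(K - N0)/N0 = (4496 - 461)/461 = 4035/461 = 8.75271
r*t = 0.22 * 12 = 2.64; exp(-2.64) = 0.0713613
8.75271 * 0.0713613 = 0.624605
1 + 0.624605 = 1.62461
N = 4496 / 1.62461 = 2767.43 ≈ 2767

2767


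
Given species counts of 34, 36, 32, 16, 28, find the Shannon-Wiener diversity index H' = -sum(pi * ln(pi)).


Total N = 34 + 36 + 32 + 16 + 28 = 146
Per-species terms:
  p = 34/146 = 0.232877; ln(p) = -1.457245; p*ln(p) = 0.232877 * (-1.457245) = -0.339359
  p = 36/146 = 0.246575; ln(p) = -1.400089; p*ln(p) = 0.246575 * (-1.400089) = -0.345227
  p = 32/146 = 0.219178; ln(p) = -1.517871; p*ln(p) = 0.219178 * (-1.517871) = -0.332684
  p = 16/146 = 0.109589; ln(p) = -2.211018; p*ln(p) = 0.109589 * (-2.211018) = -0.242303
  p = 28/146 = 0.191781; ln(p) = -1.651401; p*ln(p) = 0.191781 * (-1.651401) = -0.316707
sum(p*ln(p)) = (-0.339359) + (-0.345227) + (-0.332684) + (-0.242303) + (-0.316707) = -1.576280
H' = -(-1.576280) = 1.576280 ≈ 1.5763

1.5763


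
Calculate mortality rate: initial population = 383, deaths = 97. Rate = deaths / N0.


Mortality rate = 97 / 383 = 0.253264 ≈ 0.2533

0.2533


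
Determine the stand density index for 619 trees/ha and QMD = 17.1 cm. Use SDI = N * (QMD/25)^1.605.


QMD/25 = 17.1/25 = 0.684
(0.684)^1.605 = exp(1.605 * ln(0.684)) = exp(1.605 * (-0.379797)) = exp(-0.609574) = 0.543582
SDI = 619 * 0.543582 = 336.477 ≈ 336

336


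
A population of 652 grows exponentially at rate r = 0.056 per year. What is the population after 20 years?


r*t = 0.056 * 20 = 1.12
exp(1.12) = 3.06485
N = 652 * 3.06485 = 1998.28 ≈ 1998

1998


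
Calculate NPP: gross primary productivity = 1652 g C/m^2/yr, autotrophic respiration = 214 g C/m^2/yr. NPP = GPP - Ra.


NPP = GPP - Ra = 1652 - 214 = 1438 g C/m^2/yr

1438 g C/m^2/yr


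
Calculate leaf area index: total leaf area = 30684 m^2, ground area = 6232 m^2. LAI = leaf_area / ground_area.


LAI = 30684 / 6232 = 4.9236 ≈ 4.92

4.92


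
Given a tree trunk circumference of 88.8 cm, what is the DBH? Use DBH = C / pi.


DBH = C / pi = 88.8 / 3.141593 = 28.2659 ≈ 28.27 cm

28.27 cm


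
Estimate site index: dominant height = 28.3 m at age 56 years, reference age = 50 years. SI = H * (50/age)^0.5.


50/56 = 0.892857
(0.892857)^0.5 = 0.944911
SI = 28.3 * 0.944911 = 26.7410 ≈ 26.7 m

26.7 m


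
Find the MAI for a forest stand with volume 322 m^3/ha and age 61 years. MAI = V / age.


MAI = 322 / 61 = 5.2787 ≈ 5.28 m^3/ha/yr

5.28 m^3/ha/yr


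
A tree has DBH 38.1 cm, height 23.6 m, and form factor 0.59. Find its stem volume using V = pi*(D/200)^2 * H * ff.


(D/200)^2 = (38.1/200)^2 = 0.1905^2 = 0.03629025
BA = 3.141593 * 0.03629025 = 0.114009 m^2
V = 0.114009 * 23.6 * 0.59 = 1.58746 ≈ 1.587 m^3

1.587 m^3


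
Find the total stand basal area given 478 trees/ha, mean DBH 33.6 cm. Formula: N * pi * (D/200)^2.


(D/200)^2 = (33.6/200)^2 = 0.168^2 = 0.028224
Individual BA = 3.141593 * 0.028224 = 0.0886683 m^2
Stand BA = 478 * 0.0886683 = 42.3834 ≈ 42.38 m^2/ha

42.38 m^2/ha


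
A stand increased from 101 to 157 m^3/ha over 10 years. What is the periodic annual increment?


PAI = (V2 - V1) / period = (157 - 101) / 10 = 56 / 10 = 5.60 m^3/ha/yr

5.60 m^3/ha/yr


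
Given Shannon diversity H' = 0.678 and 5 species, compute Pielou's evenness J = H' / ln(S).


ln(5) = 1.60944
J = H' / ln(S) = 0.678 / 1.60944 = 0.421265 ≈ 0.4213

0.4213


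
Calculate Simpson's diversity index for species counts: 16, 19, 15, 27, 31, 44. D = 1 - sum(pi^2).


Total N = 16 + 19 + 15 + 27 + 31 + 44 = 152
Per-species terms:
  p = 16/152 = 0.105263; p^2 = 0.105263^2 = 0.011080
  p = 19/152 = 0.125000; p^2 = 0.125000^2 = 0.015625
  p = 15/152 = 0.098684; p^2 = 0.098684^2 = 0.009739
  p = 27/152 = 0.177632; p^2 = 0.177632^2 = 0.031553
  p = 31/152 = 0.203947; p^2 = 0.203947^2 = 0.041594
  p = 44/152 = 0.289474; p^2 = 0.289474^2 = 0.083795
sum(p^2) = 0.011080 + 0.015625 + 0.009739 + 0.031553 + 0.041594 + 0.083795 = 0.193386
D = 1 - 0.193386 = 0.806614 ≈ 0.8066

0.8066


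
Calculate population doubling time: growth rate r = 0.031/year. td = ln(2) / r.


td = ln(2) / 0.031 = 0.693147 / 0.031 = 22.3596 ≈ 22.4 years

22.4 years


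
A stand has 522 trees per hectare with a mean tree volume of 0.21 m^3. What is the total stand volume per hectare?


V_stand = 522 * 0.21 = 109.62 ≈ 109.6 m^3/ha

109.6 m^3/ha


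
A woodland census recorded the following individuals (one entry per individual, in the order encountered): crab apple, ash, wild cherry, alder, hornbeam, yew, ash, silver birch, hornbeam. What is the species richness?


Total individuals logged = 9
Distinct species (count of individuals): crab apple (1), ash (2), wild cherry (1), alder (1), hornbeam (2), yew (1), silver birch (1)
Species richness = number of distinct species = 7

7


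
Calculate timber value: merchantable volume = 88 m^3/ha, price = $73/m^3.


Value = 88 * 73 = $6424/ha

$6424/ha


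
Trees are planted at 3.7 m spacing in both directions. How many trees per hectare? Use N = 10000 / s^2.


N = 10000 / 3.7^2 = 10000 / 13.69 = 730.460 ≈ 730 trees/ha

730 trees/ha


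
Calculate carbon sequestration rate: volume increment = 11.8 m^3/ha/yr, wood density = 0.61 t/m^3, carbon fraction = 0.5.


C = 11.8 * 0.61 * 0.5 = 3.599 ≈ 3.60 t C/ha/yr

3.60 t C/ha/yr


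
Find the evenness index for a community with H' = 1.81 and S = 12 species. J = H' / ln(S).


ln(12) = 2.48491
J = H' / ln(S) = 1.81 / 2.48491 = 0.728397 ≈ 0.7284

0.7284


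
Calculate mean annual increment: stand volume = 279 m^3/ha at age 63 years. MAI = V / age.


MAI = 279 / 63 = 4.4286 ≈ 4.43 m^3/ha/yr

4.43 m^3/ha/yr


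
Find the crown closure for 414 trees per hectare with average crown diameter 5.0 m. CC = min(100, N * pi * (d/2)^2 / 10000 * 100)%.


(d/2)^2 = (5.0/2)^2 = 2.5^2 = 6.25
Crown area = 3.141593 * 6.25 = 19.6350 m^2
N * area / 10000 * 100 = 414 * 19.6350 / 10000 * 100 = 81.2889
CC = min(100, 81.2889) = 81.2889 ≈ 81.3%

81.3%


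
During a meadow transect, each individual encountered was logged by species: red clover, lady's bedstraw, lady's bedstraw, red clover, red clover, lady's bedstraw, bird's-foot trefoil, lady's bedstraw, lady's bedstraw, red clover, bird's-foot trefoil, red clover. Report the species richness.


Total individuals logged = 12
Distinct species (count of individuals): red clover (5), lady's bedstraw (5), bird's-foot trefoil (2)
Species richness = number of distinct species = 3

3


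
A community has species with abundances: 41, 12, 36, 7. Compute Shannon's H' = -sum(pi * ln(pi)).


Total N = 41 + 12 + 36 + 7 = 96
Per-species terms:
  p = 41/96 = 0.427083; ln(p) = -0.850777; p*ln(p) = 0.427083 * (-0.850777) = -0.363352
  p = 12/96 = 0.125000; ln(p) = -2.079442; p*ln(p) = 0.125000 * (-2.079442) = -0.259930
  p = 36/96 = 0.375000; ln(p) = -0.980829; p*ln(p) = 0.375000 * (-0.980829) = -0.367811
  p = 7/96 = 0.072917; ln(p) = -2.618433; p*ln(p) = 0.072917 * (-2.618433) = -0.190928
sum(p*ln(p)) = (-0.363352) + (-0.259930) + (-0.367811) + (-0.190928) = -1.182021
H' = -(-1.182021) = 1.182021 ≈ 1.1820

1.1820


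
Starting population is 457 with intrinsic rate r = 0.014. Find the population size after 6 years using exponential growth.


r*t = 0.014 * 6 = 0.084
exp(0.084) = 1.08763
N = 457 * 1.08763 = 497.047 ≈ 497

497


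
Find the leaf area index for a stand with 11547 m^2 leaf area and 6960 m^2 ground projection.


LAI = 11547 / 6960 = 1.6591 ≈ 1.66

1.66


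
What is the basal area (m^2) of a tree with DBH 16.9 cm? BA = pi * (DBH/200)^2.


D/200 = 16.9/200 = 0.0845 m
(D/200)^2 = 0.0845^2 = 0.00714025
BA = 3.141593 * 0.00714025 = 0.0224318 ≈ 0.0224 m^2

0.0224 m^2


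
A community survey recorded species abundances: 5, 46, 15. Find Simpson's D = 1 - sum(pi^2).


Total N = 5 + 46 + 15 = 66
Per-species terms:
  p = 5/66 = 0.075758; p^2 = 0.075758^2 = 0.005739
  p = 46/66 = 0.696970; p^2 = 0.696970^2 = 0.485767
  p = 15/66 = 0.227273; p^2 = 0.227273^2 = 0.051653
sum(p^2) = 0.005739 + 0.485767 + 0.051653 = 0.543159
D = 1 - 0.543159 = 0.456841 ≈ 0.4568

0.4568


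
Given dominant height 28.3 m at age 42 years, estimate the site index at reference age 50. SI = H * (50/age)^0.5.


50/42 = 1.19048
(1.19048)^0.5 = 1.09109
SI = 28.3 * 1.09109 = 30.8778 ≈ 30.9 m

30.9 m


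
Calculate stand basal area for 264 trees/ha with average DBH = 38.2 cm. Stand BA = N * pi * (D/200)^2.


(D/200)^2 = (38.2/200)^2 = 0.191^2 = 0.036481
Individual BA = 3.141593 * 0.036481 = 0.114608 m^2
Stand BA = 264 * 0.114608 = 30.2565 ≈ 30.26 m^2/ha

30.26 m^2/ha


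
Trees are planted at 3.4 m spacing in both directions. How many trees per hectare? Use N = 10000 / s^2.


N = 10000 / 3.4^2 = 10000 / 11.56 = 865.052 ≈ 865 trees/ha

865 trees/ha


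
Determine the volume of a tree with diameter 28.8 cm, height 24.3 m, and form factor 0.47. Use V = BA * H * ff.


(D/200)^2 = (28.8/200)^2 = 0.144^2 = 0.020736
BA = 3.141593 * 0.020736 = 0.0651441 m^2
V = 0.0651441 * 24.3 * 0.47 = 0.744011 ≈ 0.744 m^3

0.744 m^3


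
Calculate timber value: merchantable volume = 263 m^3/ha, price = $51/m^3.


Value = 263 * 51 = $13413/ha

$13413/ha


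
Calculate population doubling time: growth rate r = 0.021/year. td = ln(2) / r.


td = ln(2) / 0.021 = 0.693147 / 0.021 = 33.0070 ≈ 33.0 years

33.0 years


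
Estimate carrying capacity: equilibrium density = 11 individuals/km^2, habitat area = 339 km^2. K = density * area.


K = 11 * 339 = 3729 individuals

3729 individuals


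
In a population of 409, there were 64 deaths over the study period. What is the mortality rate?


Mortality rate = 64 / 409 = 0.156479 ≈ 0.1565

0.1565


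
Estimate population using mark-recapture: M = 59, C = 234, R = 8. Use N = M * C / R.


N = M * C / R = 59 * 234 / 8 = 13806 / 8 = 1725.75 ≈ 1726

1726 individuals


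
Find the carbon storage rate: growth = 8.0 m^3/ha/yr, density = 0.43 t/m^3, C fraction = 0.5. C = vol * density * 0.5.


C = 8.0 * 0.43 * 0.5 = 1.72 t C/ha/yr

1.72 t C/ha/yr


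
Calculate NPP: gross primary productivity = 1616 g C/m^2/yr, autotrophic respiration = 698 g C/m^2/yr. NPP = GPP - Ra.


NPP = GPP - Ra = 1616 - 698 = 918 g C/m^2/yr

918 g C/m^2/yr


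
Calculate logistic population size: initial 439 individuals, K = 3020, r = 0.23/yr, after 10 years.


(K - N0)/N0 = (3020 - 439)/439 = 2581/439 = 5.87927
r*t = 0.23 * 10 = 2.3; exp(-2.3) = 0.100259
5.87927 * 0.100259 = 0.589450
1 + 0.589450 = 1.58945
N = 3020 / 1.58945 = 1900.03 ≈ 1900

1900


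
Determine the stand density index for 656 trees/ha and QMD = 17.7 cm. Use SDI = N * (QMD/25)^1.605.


QMD/25 = 17.7/25 = 0.708
(0.708)^1.605 = exp(1.605 * ln(0.708)) = exp(1.605 * (-0.345311)) = exp(-0.554224) = 0.574518
SDI = 656 * 0.574518 = 376.884 ≈ 377

377


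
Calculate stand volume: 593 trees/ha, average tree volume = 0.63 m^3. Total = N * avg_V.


V_stand = 593 * 0.63 = 373.59 ≈ 373.6 m^3/ha

373.6 m^3/ha


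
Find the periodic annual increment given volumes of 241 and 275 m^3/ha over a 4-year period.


PAI = (V2 - V1) / period = (275 - 241) / 4 = 34 / 4 = 8.50 m^3/ha/yr

8.50 m^3/ha/yr


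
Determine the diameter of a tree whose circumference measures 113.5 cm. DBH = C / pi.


DBH = C / pi = 113.5 / 3.141593 = 36.1282 ≈ 36.13 cm

36.13 cm


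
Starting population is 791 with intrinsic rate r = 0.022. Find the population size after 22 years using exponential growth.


r*t = 0.022 * 22 = 0.484
exp(0.484) = 1.62255
N = 791 * 1.62255 = 1283.44 ≈ 1283

1283


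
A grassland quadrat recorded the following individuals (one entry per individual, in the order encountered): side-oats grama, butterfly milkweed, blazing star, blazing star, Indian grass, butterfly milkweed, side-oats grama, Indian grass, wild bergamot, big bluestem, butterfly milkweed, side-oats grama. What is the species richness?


Total individuals logged = 12
Distinct species (count of individuals): side-oats grama (3), butterfly milkweed (3), blazing star (2), Indian grass (2), wild bergamot (1), big bluestem (1)
Species richness = number of distinct species = 6

6


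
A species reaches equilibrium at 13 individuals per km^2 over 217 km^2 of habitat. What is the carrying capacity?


K = 13 * 217 = 2821 individuals

2821 individuals


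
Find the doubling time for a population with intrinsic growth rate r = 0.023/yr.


td = ln(2) / 0.023 = 0.693147 / 0.023 = 30.1368 ≈ 30.1 years

30.1 years


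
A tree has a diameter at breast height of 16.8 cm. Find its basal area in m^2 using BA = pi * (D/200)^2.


D/200 = 16.8/200 = 0.084 m
(D/200)^2 = 0.084^2 = 0.007056
BA = 3.141593 * 0.007056 = 0.0221671 ≈ 0.0222 m^2

0.0222 m^2


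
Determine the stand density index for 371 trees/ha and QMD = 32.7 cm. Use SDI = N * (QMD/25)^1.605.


QMD/25 = 32.7/25 = 1.308
(1.308)^1.605 = exp(1.605 * ln(1.308)) = exp(1.605 * 0.268499) = exp(0.430941) = 1.53870
SDI = 371 * 1.53870 = 570.858 ≈ 571

571


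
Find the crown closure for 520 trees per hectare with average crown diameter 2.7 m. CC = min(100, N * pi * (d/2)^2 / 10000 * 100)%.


(d/2)^2 = (2.7/2)^2 = 1.35^2 = 1.8225
Crown area = 3.141593 * 1.8225 = 5.72555 m^2
N * area / 10000 * 100 = 520 * 5.72555 / 10000 * 100 = 29.7729
CC = min(100, 29.7729) = 29.7729 ≈ 29.8%

29.8%


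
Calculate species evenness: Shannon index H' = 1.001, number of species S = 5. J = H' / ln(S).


ln(5) = 1.60944
J = H' / ln(S) = 1.001 / 1.60944 = 0.621955 ≈ 0.6220

0.6220


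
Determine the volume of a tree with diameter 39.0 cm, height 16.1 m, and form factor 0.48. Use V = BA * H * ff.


(D/200)^2 = (39.0/200)^2 = 0.195^2 = 0.038025
BA = 3.141593 * 0.038025 = 0.119459 m^2
V = 0.119459 * 16.1 * 0.48 = 0.923179 ≈ 0.923 m^3

0.923 m^3


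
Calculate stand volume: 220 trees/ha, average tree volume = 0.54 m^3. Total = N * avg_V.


V_stand = 220 * 0.54 = 118.8 m^3/ha

118.8 m^3/ha


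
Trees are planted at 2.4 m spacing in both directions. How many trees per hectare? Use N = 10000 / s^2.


N = 10000 / 2.4^2 = 10000 / 5.76 = 1736.11 ≈ 1736 trees/ha

1736 trees/ha


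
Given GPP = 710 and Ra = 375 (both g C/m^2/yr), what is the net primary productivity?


NPP = GPP - Ra = 710 - 375 = 335 g C/m^2/yr

335 g C/m^2/yr


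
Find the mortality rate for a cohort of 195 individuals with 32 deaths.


Mortality rate = 32 / 195 = 0.164103 ≈ 0.1641

0.1641


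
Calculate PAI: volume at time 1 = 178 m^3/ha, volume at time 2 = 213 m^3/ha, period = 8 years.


PAI = (V2 - V1) / period = (213 - 178) / 8 = 35 / 8 = 4.3750 ≈ 4.38 m^3/ha/yr

4.38 m^3/ha/yr


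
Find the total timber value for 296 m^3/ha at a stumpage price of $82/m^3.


Value = 296 * 82 = $24272/ha

$24272/ha


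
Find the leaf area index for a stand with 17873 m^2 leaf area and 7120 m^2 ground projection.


LAI = 17873 / 7120 = 2.5103 ≈ 2.51

2.51


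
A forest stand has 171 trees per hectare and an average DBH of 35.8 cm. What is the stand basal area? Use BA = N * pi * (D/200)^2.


(D/200)^2 = (35.8/200)^2 = 0.179^2 = 0.032041
Individual BA = 3.141593 * 0.032041 = 0.100660 m^2
Stand BA = 171 * 0.100660 = 17.2129 ≈ 17.21 m^2/ha

17.21 m^2/ha


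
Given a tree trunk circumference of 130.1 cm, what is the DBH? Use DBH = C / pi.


DBH = C / pi = 130.1 / 3.141593 = 41.4121 ≈ 41.41 cm

41.41 cm


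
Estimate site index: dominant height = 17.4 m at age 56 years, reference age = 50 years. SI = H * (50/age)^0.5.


50/56 = 0.892857
(0.892857)^0.5 = 0.944911
SI = 17.4 * 0.944911 = 16.4415 ≈ 16.4 m

16.4 m


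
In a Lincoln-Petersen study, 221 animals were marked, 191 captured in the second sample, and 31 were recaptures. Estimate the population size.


N = M * C / R = 221 * 191 / 31 = 42211 / 31 = 1361.65 ≈ 1362

1362 individuals


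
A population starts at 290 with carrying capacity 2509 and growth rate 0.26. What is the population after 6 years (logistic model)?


(K - N0)/N0 = (2509 - 290)/290 = 2219/290 = 7.65172
r*t = 0.26 * 6 = 1.56; exp(-1.56) = 0.210136
7.65172 * 0.210136 = 1.60790
1 + 1.60790 = 2.60790
N = 2509 / 2.60790 = 962.077 ≈ 962

962


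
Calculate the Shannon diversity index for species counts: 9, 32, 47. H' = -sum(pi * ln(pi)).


Total N = 9 + 32 + 47 = 88
Per-species terms:
  p = 9/88 = 0.102273; ln(p) = -2.280110; p*ln(p) = 0.102273 * (-2.280110) = -0.233194
  p = 32/88 = 0.363636; ln(p) = -1.011602; p*ln(p) = 0.363636 * (-1.011602) = -0.367855
  p = 47/88 = 0.534091; ln(p) = -0.627189; p*ln(p) = 0.534091 * (-0.627189) = -0.334976
sum(p*ln(p)) = (-0.233194) + (-0.367855) + (-0.334976) = -0.936025
H' = -(-0.936025) = 0.936025 ≈ 0.9360

0.9360


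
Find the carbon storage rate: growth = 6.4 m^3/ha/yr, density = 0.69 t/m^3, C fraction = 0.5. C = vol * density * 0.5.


C = 6.4 * 0.69 * 0.5 = 2.208 ≈ 2.21 t C/ha/yr

2.21 t C/ha/yr


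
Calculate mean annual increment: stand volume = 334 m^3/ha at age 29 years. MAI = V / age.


MAI = 334 / 29 = 11.5172 ≈ 11.52 m^3/ha/yr

11.52 m^3/ha/yr


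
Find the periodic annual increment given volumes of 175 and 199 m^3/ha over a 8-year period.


PAI = (V2 - V1) / period = (199 - 175) / 8 = 24 / 8 = 3.00 m^3/ha/yr

3.00 m^3/ha/yr


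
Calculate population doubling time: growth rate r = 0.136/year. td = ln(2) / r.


td = ln(2) / 0.136 = 0.693147 / 0.136 = 5.09667 ≈ 5.1 years

5.1 years


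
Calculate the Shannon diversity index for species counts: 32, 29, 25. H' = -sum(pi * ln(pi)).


Total N = 32 + 29 + 25 = 86
Per-species terms:
  p = 32/86 = 0.372093; ln(p) = -0.988611; p*ln(p) = 0.372093 * (-0.988611) = -0.367855
  p = 29/86 = 0.337209; ln(p) = -1.087052; p*ln(p) = 0.337209 * (-1.087052) = -0.366564
  p = 25/86 = 0.290698; ln(p) = -1.235470; p*ln(p) = 0.290698 * (-1.235470) = -0.359149
sum(p*ln(p)) = (-0.367855) + (-0.366564) + (-0.359149) = -1.093568
H' = -(-1.093568) = 1.093568 ≈ 1.0936

1.0936


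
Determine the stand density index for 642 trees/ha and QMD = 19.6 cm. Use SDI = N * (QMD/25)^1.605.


QMD/25 = 19.6/25 = 0.784
(0.784)^1.605 = exp(1.605 * ln(0.784)) = exp(1.605 * (-0.243346)) = exp(-0.390570) = 0.676671
SDI = 642 * 0.676671 = 434.423 ≈ 434

434


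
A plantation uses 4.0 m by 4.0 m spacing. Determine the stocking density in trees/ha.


N = 10000 / 4.0^2 = 10000 / 16 = 625.000 ≈ 625 trees/ha

625 trees/ha


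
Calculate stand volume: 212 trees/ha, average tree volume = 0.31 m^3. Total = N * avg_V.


V_stand = 212 * 0.31 = 65.72 ≈ 65.7 m^3/ha

65.7 m^3/ha


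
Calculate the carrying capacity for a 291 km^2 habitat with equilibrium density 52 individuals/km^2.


K = 52 * 291 = 15132 individuals

15132 individuals


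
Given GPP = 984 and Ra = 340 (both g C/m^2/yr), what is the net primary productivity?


NPP = GPP - Ra = 984 - 340 = 644 g C/m^2/yr

644 g C/m^2/yr


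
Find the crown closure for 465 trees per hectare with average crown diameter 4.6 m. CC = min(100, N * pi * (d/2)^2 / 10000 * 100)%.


(d/2)^2 = (4.6/2)^2 = 2.3^2 = 5.29
Crown area = 3.141593 * 5.29 = 16.6190 m^2
N * area / 10000 * 100 = 465 * 16.6190 / 10000 * 100 = 77.2784
CC = min(100, 77.2784) = 77.2784 ≈ 77.3%

77.3%


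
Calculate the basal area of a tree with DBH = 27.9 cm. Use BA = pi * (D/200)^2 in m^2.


D/200 = 27.9/200 = 0.1395 m
(D/200)^2 = 0.1395^2 = 0.01946025
BA = 3.141593 * 0.01946025 = 0.0611362 ≈ 0.0611 m^2

0.0611 m^2


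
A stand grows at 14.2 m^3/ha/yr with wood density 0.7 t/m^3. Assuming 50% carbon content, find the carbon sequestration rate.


C = 14.2 * 0.7 * 0.5 = 4.97 t C/ha/yr

4.97 t C/ha/yr


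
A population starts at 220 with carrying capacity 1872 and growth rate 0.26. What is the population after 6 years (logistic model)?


(K - N0)/N0 = (1872 - 220)/220 = 1652/220 = 7.50909
r*t = 0.26 * 6 = 1.56; exp(-1.56) = 0.210136
7.50909 * 0.210136 = 1.57793
1 + 1.57793 = 2.57793
N = 1872 / 2.57793 = 726.164 ≈ 726

726


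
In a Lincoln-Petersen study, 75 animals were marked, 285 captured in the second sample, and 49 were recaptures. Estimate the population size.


N = M * C / R = 75 * 285 / 49 = 21375 / 49 = 436.22 ≈ 436

436 individuals


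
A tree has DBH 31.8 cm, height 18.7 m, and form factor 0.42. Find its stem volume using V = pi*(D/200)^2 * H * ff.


(D/200)^2 = (31.8/200)^2 = 0.159^2 = 0.025281
BA = 3.141593 * 0.025281 = 0.0794226 m^2
V = 0.0794226 * 18.7 * 0.42 = 0.623785 ≈ 0.624 m^3

0.624 m^3


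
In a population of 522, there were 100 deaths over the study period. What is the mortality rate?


Mortality rate = 100 / 522 = 0.191571 ≈ 0.1916

0.1916


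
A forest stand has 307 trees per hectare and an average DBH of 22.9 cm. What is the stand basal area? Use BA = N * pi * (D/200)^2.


(D/200)^2 = (22.9/200)^2 = 0.1145^2 = 0.01311025
Individual BA = 3.141593 * 0.01311025 = 0.0411871 m^2
Stand BA = 307 * 0.0411871 = 12.6444 ≈ 12.64 m^2/ha

12.64 m^2/ha


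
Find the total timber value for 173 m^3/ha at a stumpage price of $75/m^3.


Value = 173 * 75 = $12975/ha

$12975/ha


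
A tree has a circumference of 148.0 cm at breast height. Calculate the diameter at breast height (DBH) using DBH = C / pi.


DBH = C / pi = 148.0 / 3.141593 = 47.1099 ≈ 47.11 cm

47.11 cm


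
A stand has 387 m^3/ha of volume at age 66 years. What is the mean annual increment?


MAI = 387 / 66 = 5.8636 ≈ 5.86 m^3/ha/yr

5.86 m^3/ha/yr


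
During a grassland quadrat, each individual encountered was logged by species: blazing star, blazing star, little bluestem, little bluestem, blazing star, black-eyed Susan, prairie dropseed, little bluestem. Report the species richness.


Total individuals logged = 8
Distinct species (count of individuals): blazing star (3), little bluestem (3), black-eyed Susan (1), prairie dropseed (1)
Species richness = number of distinct species = 4

4


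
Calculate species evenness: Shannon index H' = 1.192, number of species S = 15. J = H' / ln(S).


ln(15) = 2.70805
J = H' / ln(S) = 1.192 / 2.70805 = 0.440169 ≈ 0.4402

0.4402


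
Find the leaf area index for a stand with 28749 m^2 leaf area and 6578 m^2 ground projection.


LAI = 28749 / 6578 = 4.3705 ≈ 4.37

4.37


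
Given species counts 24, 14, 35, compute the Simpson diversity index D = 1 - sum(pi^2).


Total N = 24 + 14 + 35 = 73
Per-species terms:
  p = 24/73 = 0.328767; p^2 = 0.328767^2 = 0.108088
  p = 14/73 = 0.191781; p^2 = 0.191781^2 = 0.036780
  p = 35/73 = 0.479452; p^2 = 0.479452^2 = 0.229874
sum(p^2) = 0.108088 + 0.036780 + 0.229874 = 0.374742
D = 1 - 0.374742 = 0.625258 ≈ 0.6253

0.6253


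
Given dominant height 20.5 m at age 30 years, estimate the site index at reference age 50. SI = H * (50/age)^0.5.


50/30 = 1.66667
(1.66667)^0.5 = 1.29100
SI = 20.5 * 1.29100 = 26.4655 ≈ 26.5 m

26.5 m


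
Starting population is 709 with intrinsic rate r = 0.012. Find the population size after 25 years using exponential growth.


r*t = 0.012 * 25 = 0.3
exp(0.3) = 1.34986
N = 709 * 1.34986 = 957.051 ≈ 957

957


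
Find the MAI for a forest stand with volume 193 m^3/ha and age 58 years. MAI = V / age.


MAI = 193 / 58 = 3.3276 ≈ 3.33 m^3/ha/yr

3.33 m^3/ha/yr


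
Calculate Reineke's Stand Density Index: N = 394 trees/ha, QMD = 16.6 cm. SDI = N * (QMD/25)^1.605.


QMD/25 = 16.6/25 = 0.664
(0.664)^1.605 = exp(1.605 * ln(0.664)) = exp(1.605 * (-0.409473)) = exp(-0.657204) = 0.518298
SDI = 394 * 0.518298 = 204.209 ≈ 204

204


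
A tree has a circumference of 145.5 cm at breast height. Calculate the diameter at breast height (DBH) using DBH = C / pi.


DBH = C / pi = 145.5 / 3.141593 = 46.3141 ≈ 46.31 cm

46.31 cm


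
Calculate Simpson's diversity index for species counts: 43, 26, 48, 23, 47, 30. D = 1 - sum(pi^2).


Total N = 43 + 26 + 48 + 23 + 47 + 30 = 217
Per-species terms:
  p = 43/217 = 0.198157; p^2 = 0.198157^2 = 0.039266
  p = 26/217 = 0.119816; p^2 = 0.119816^2 = 0.014356
  p = 48/217 = 0.221198; p^2 = 0.221198^2 = 0.048929
  p = 23/217 = 0.105991; p^2 = 0.105991^2 = 0.011234
  p = 47/217 = 0.216590; p^2 = 0.216590^2 = 0.046911
  p = 30/217 = 0.138249; p^2 = 0.138249^2 = 0.019113
sum(p^2) = 0.039266 + 0.014356 + 0.048929 + 0.011234 + 0.046911 + 0.019113 = 0.179809
D = 1 - 0.179809 = 0.820191 ≈ 0.8202

0.8202


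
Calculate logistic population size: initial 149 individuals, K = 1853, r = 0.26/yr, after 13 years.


(K - N0)/N0 = (1853 - 149)/149 = 1704/149 = 11.4362
r*t = 0.26 * 13 = 3.38; exp(-3.38) = 0.0340475
11.4362 * 0.0340475 = 0.389374
1 + 0.389374 = 1.38937
N = 1853 / 1.38937 = 1333.70 ≈ 1334

1334


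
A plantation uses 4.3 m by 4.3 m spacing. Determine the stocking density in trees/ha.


N = 10000 / 4.3^2 = 10000 / 18.49 = 540.833 ≈ 541 trees/ha

541 trees/ha


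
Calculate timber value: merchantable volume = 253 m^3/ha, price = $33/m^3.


Value = 253 * 33 = $8349/ha

$8349/ha


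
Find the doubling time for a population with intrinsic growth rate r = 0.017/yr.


td = ln(2) / 0.017 = 0.693147 / 0.017 = 40.7734 ≈ 40.8 years

40.8 years


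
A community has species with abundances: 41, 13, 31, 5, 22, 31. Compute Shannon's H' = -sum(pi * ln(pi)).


Total N = 41 + 13 + 31 + 5 + 22 + 31 = 143
Per-species terms:
  p = 41/143 = 0.286713; ln(p) = -1.249274; p*ln(p) = 0.286713 * (-1.249274) = -0.358183
  p = 13/143 = 0.090909; ln(p) = -2.397896; p*ln(p) = 0.090909 * (-2.397896) = -0.217990
  p = 31/143 = 0.216783; ln(p) = -1.528858; p*ln(p) = 0.216783 * (-1.528858) = -0.331430
  p = 5/143 = 0.034965; ln(p) = -3.353408; p*ln(p) = 0.034965 * (-3.353408) = -0.117252
  p = 22/143 = 0.153846; ln(p) = -1.871803; p*ln(p) = 0.153846 * (-1.871803) = -0.287969
  p = 31/143 = 0.216783; ln(p) = -1.528858; p*ln(p) = 0.216783 * (-1.528858) = -0.331430
sum(p*ln(p)) = (-0.358183) + (-0.217990) + (-0.331430) + (-0.117252) + (-0.287969) + (-0.331430) = -1.644254
H' = -(-1.644254) = 1.644254 ≈ 1.6443

1.6443


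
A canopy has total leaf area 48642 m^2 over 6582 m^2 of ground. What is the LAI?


LAI = 48642 / 6582 = 7.3902 ≈ 7.39

7.39


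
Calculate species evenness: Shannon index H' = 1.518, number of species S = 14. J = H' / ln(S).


ln(14) = 2.63906
J = H' / ln(S) = 1.518 / 2.63906 = 0.575205 ≈ 0.5752

0.5752


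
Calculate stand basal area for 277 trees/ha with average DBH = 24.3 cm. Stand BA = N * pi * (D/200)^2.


(D/200)^2 = (24.3/200)^2 = 0.1215^2 = 0.01476225
Individual BA = 3.141593 * 0.01476225 = 0.0463770 m^2
Stand BA = 277 * 0.0463770 = 12.8464 ≈ 12.85 m^2/ha

12.85 m^2/ha


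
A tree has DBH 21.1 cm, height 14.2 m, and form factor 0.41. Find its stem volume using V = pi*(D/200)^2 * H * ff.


(D/200)^2 = (21.1/200)^2 = 0.1055^2 = 0.01113025
BA = 3.141593 * 0.01113025 = 0.0349667 m^2
V = 0.0349667 * 14.2 * 0.41 = 0.203576 ≈ 0.204 m^3

0.204 m^3


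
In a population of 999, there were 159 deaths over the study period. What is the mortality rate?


Mortality rate = 159 / 999 = 0.159159 ≈ 0.1592

0.1592


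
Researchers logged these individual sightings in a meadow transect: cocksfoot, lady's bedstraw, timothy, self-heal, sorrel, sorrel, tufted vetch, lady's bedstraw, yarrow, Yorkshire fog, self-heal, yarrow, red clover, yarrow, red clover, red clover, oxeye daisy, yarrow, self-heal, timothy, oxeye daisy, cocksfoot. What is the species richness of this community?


Total individuals logged = 22
Distinct species (count of individuals): cocksfoot (2), lady's bedstraw (2), timothy (2), self-heal (3), sorrel (2), tufted vetch (1), yarrow (4), Yorkshire fog (1), red clover (3), oxeye daisy (2)
Species richness = number of distinct species = 10

10


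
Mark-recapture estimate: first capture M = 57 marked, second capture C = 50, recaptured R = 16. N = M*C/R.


N = M * C / R = 57 * 50 / 16 = 2850 / 16 = 178.13 ≈ 178

178 individuals


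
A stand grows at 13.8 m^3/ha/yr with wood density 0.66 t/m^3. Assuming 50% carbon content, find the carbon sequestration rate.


C = 13.8 * 0.66 * 0.5 = 4.554 ≈ 4.55 t C/ha/yr

4.55 t C/ha/yr


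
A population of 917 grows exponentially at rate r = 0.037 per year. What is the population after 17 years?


r*t = 0.037 * 17 = 0.629
exp(0.629) = 1.87573
N = 917 * 1.87573 = 1720.04 ≈ 1720

1720


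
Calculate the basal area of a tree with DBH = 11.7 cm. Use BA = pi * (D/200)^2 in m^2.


D/200 = 11.7/200 = 0.0585 m
(D/200)^2 = 0.0585^2 = 0.00342225
BA = 3.141593 * 0.00342225 = 0.0107513 ≈ 0.0108 m^2

0.0108 m^2


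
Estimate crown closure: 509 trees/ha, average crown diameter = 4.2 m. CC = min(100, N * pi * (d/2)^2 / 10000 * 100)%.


(d/2)^2 = (4.2/2)^2 = 2.1^2 = 4.41
Crown area = 3.141593 * 4.41 = 13.8544 m^2
N * area / 10000 * 100 = 509 * 13.8544 / 10000 * 100 = 70.5189
CC = min(100, 70.5189) = 70.5189 ≈ 70.5%

70.5%


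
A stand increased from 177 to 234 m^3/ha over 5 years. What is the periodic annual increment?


PAI = (V2 - V1) / period = (234 - 177) / 5 = 57 / 5 = 11.40 m^3/ha/yr

11.40 m^3/ha/yr


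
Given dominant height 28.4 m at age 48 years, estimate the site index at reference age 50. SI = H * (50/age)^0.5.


50/48 = 1.04167
(1.04167)^0.5 = 1.02062
SI = 28.4 * 1.02062 = 28.9856 ≈ 29.0 m

29.0 m


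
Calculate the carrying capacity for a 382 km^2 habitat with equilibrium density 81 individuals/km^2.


K = 81 * 382 = 30942 individuals

30942 individuals


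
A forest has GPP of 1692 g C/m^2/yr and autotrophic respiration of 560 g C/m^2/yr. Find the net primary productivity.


NPP = GPP - Ra = 1692 - 560 = 1132 g C/m^2/yr

1132 g C/m^2/yr


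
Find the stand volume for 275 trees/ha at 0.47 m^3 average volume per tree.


V_stand = 275 * 0.47 = 129.25 ≈ 129.3 m^3/ha

129.3 m^3/ha


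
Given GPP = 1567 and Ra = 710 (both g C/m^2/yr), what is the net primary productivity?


NPP = GPP - Ra = 1567 - 710 = 857 g C/m^2/yr

857 g C/m^2/yr


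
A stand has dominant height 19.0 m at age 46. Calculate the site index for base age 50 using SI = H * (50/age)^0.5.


50/46 = 1.08696
(1.08696)^0.5 = 1.04257
SI = 19.0 * 1.04257 = 19.8088 ≈ 19.8 m

19.8 m


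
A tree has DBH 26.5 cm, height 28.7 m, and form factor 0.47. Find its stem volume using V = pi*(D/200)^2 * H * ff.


(D/200)^2 = (26.5/200)^2 = 0.1325^2 = 0.01755625
BA = 3.141593 * 0.01755625 = 0.0551546 m^2
V = 0.0551546 * 28.7 * 0.47 = 0.743980 ≈ 0.744 m^3

0.744 m^3


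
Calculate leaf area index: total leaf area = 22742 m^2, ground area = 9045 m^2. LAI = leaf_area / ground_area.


LAI = 22742 / 9045 = 2.5143 ≈ 2.51

2.51


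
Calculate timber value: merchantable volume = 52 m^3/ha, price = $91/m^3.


Value = 52 * 91 = $4732/ha

$4732/ha


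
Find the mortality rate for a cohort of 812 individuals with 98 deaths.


Mortality rate = 98 / 812 = 0.120690 ≈ 0.1207

0.1207


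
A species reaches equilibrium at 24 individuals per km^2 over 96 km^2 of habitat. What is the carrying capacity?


K = 24 * 96 = 2304 individuals

2304 individuals


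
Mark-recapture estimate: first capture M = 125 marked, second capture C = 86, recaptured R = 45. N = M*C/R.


N = M * C / R = 125 * 86 / 45 = 10750 / 45 = 238.89 ≈ 239

239 individuals


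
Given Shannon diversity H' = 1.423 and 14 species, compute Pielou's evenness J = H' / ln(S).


ln(14) = 2.63906
J = H' / ln(S) = 1.423 / 2.63906 = 0.539207 ≈ 0.5392

0.5392


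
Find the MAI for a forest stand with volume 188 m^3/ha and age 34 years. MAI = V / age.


MAI = 188 / 34 = 5.5294 ≈ 5.53 m^3/ha/yr

5.53 m^3/ha/yr


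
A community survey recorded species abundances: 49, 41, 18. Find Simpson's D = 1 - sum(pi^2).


Total N = 49 + 41 + 18 = 108
Per-species terms:
  p = 49/108 = 0.453704; p^2 = 0.453704^2 = 0.205847
  p = 41/108 = 0.379630; p^2 = 0.379630^2 = 0.144119
  p = 18/108 = 0.166667; p^2 = 0.166667^2 = 0.027778
sum(p^2) = 0.205847 + 0.144119 + 0.027778 = 0.377744
D = 1 - 0.377744 = 0.622256 ≈ 0.6223

0.6223


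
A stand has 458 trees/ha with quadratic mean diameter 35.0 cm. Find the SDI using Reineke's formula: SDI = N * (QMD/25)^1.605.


QMD/25 = 35.0/25 = 1.4
(1.4)^1.605 = exp(1.605 * ln(1.4)) = exp(1.605 * 0.336472) = exp(0.540038) = 1.71607
SDI = 458 * 1.71607 = 785.960 ≈ 786

786


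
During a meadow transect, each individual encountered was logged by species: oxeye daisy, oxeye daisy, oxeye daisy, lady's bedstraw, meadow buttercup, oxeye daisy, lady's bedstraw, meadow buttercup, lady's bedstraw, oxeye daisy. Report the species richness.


Total individuals logged = 10
Distinct species (count of individuals): oxeye daisy (5), lady's bedstraw (3), meadow buttercup (2)
Species richness = number of distinct species = 3

3


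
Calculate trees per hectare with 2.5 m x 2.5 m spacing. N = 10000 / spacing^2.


N = 10000 / 2.5^2 = 10000 / 6.25 = 1600.00 ≈ 1600 trees/ha

1600 trees/ha


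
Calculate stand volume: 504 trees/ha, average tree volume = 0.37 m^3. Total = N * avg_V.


V_stand = 504 * 0.37 = 186.48 ≈ 186.5 m^3/ha

186.5 m^3/ha


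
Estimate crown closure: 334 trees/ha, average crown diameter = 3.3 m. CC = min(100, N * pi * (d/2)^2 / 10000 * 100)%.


(d/2)^2 = (3.3/2)^2 = 1.65^2 = 2.7225
Crown area = 3.141593 * 2.7225 = 8.55299 m^2
N * area / 10000 * 100 = 334 * 8.55299 / 10000 * 100 = 28.5670
CC = min(100, 28.5670) = 28.5670 ≈ 28.6%

28.6%


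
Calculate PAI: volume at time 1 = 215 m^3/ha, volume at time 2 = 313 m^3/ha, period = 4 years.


PAI = (V2 - V1) / period = (313 - 215) / 4 = 98 / 4 = 24.50 m^3/ha/yr

24.50 m^3/ha/yr


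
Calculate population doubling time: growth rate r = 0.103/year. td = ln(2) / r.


td = ln(2) / 0.103 = 0.693147 / 0.103 = 6.72958 ≈ 6.7 years

6.7 years


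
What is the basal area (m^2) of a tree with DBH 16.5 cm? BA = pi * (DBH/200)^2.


D/200 = 16.5/200 = 0.0825 m
(D/200)^2 = 0.0825^2 = 0.00680625
BA = 3.141593 * 0.00680625 = 0.0213825 ≈ 0.0214 m^2

0.0214 m^2


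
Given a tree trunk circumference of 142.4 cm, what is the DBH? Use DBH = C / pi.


DBH = C / pi = 142.4 / 3.141593 = 45.3273 ≈ 45.33 cm

45.33 cm


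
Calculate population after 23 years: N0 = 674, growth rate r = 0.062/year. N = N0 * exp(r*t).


r*t = 0.062 * 23 = 1.426
exp(1.426) = 4.16202
N = 674 * 4.16202 = 2805.20 ≈ 2805

2805


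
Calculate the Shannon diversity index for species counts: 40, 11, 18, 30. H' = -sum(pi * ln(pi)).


Total N = 40 + 11 + 18 + 30 = 99
Per-species terms:
  p = 40/99 = 0.404040; ln(p) = -0.906241; p*ln(p) = 0.404040 * (-0.906241) = -0.366158
  p = 11/99 = 0.111111; ln(p) = -2.197226; p*ln(p) = 0.111111 * (-2.197226) = -0.244136
  p = 18/99 = 0.181818; ln(p) = -1.704749; p*ln(p) = 0.181818 * (-1.704749) = -0.309954
  p = 30/99 = 0.303030; ln(p) = -1.193923; p*ln(p) = 0.303030 * (-1.193923) = -0.361794
sum(p*ln(p)) = (-0.366158) + (-0.244136) + (-0.309954) + (-0.361794) = -1.282042
H' = -(-1.282042) = 1.282042 ≈ 1.2820

1.2820


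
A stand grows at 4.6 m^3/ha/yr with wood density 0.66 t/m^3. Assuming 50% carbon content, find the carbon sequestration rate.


C = 4.6 * 0.66 * 0.5 = 1.518 ≈ 1.52 t C/ha/yr

1.52 t C/ha/yr


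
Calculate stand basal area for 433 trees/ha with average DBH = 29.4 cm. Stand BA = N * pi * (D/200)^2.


(D/200)^2 = (29.4/200)^2 = 0.147^2 = 0.021609
Individual BA = 3.141593 * 0.021609 = 0.0678867 m^2
Stand BA = 433 * 0.0678867 = 29.3949 ≈ 29.39 m^2/ha

29.39 m^2/ha


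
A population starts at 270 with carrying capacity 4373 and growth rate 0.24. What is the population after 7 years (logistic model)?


(K - N0)/N0 = (4373 - 270)/270 = 4103/270 = 15.1963
r*t = 0.24 * 7 = 1.68; exp(-1.68) = 0.186374
15.1963 * 0.186374 = 2.83220
1 + 2.83220 = 3.83220
N = 4373 / 3.83220 = 1141.12 ≈ 1141

1141


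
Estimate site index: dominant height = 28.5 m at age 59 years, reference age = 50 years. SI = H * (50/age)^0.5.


50/59 = 0.847458
(0.847458)^0.5 = 0.920575
SI = 28.5 * 0.920575 = 26.2364 ≈ 26.2 m

26.2 m


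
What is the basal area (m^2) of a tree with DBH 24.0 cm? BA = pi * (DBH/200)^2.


D/200 = 24.0/200 = 0.12 m
(D/200)^2 = 0.12^2 = 0.0144
BA = 3.141593 * 0.0144 = 0.0452389 ≈ 0.0452 m^2

0.0452 m^2


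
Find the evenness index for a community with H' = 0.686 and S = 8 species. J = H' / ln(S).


ln(8) = 2.07944
J = H' / ln(S) = 0.686 / 2.07944 = 0.329897 ≈ 0.3299

0.3299


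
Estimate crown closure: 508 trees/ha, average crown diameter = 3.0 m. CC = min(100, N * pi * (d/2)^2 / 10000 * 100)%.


(d/2)^2 = (3.0/2)^2 = 1.5^2 = 2.25
Crown area = 3.141593 * 2.25 = 7.06858 m^2
N * area / 10000 * 100 = 508 * 7.06858 / 10000 * 100 = 35.9084
CC = min(100, 35.9084) = 35.9084 ≈ 35.9%

35.9%


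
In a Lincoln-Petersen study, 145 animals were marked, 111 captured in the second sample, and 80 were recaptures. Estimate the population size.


N = M * C / R = 145 * 111 / 80 = 16095 / 80 = 201.19 ≈ 201

201 individuals
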